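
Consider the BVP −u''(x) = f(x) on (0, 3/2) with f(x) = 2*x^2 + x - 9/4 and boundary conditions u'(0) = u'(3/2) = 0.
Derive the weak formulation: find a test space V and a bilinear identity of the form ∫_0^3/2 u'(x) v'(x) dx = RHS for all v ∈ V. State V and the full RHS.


V = H^1(0, 3/2) (no boundary constraint on v; u is determined up to an additive constant); weak form: ∫_0^3/2 u'v' dx = ∫_0^3/2 (2*x^2 + x - 9/4) v dx for all v ∈ V.

Multiply both sides by a test function v and integrate from 0 to 3/2:
  ∫_0^3/2 −u''(x) v(x) dx = ∫_0^3/2 f(x) v(x) dx.
Integrate the LHS by parts once:
  ∫_0^3/2 −u'' v dx = −[u'(x) v(x)]_0^3/2 + ∫_0^3/2 u'(x) v'(x) dx.
Thus ∫_0^3/2 u'(x) v'(x) dx = ∫_0^3/2 f(x) v(x) dx + [u'(x) v(x)]_0^3/2.
Choose V so that boundary terms are either known or forced to vanish.
u has homogeneous Neumann: u'(0) = u'(3/2) = 0. So [u' v]_0^3/2 = 0·v(3/2) − 0·v(0) = 0 for any v; take V = H^1(0, 3/2).
Weak formulation: find u (satisfying any essential BC) such that ∫_0^3/2 u'(x) v'(x) dx = ∫_0^3/2 f v dx for all v ∈ V (homogeneous Neumann, so boundary terms vanish).
Substituting f(x) = 2*x^2 + x - 9/4, the right-hand side is ∫_0^3/2 (2*x^2 + x - 9/4) v dx.
Compatibility check (pure Neumann): taking v ≡ 1 ∈ V gives 0 = ∫_0^3/2 f dx + (0) − (0), i.e. ∫_0^3/2 f dx must equal u'(0) − u'(3/2) = 0. Indeed ∫_0^3/2 (2*x^2 + x - 9/4) dx = 0, so the data are compatible. The solution is then unique only up to an additive constant (fix it e.g. by requiring ∫_0^3/2 u dx = 0).


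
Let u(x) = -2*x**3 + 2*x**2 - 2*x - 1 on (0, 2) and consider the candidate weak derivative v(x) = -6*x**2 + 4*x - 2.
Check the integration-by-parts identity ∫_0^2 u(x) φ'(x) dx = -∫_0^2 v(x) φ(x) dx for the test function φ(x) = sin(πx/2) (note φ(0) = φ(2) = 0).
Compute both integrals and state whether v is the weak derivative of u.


LHS = -192/π^3 + 40/π, RHS = -192/π^3 + 40/π. Yes, v = u' weakly.

u(x) = -2*x**3 + 2*x**2 - 2*x - 1, classical derivative u'(x) = -6*x**2 + 4*x - 2.
φ(x) = sin(πx/2), so φ'(x) = π*cos(π*x/2)/2.
Note φ(0) = φ(2) = 0, so the boundary term u·φ vanishes.
LHS = ∫_0^2 u(x) φ'(x) dx = ∫_0^2 (-π*x^3*cos(π*x/2) + π*x^2*cos(π*x/2) - π*x*cos(π*x/2) - π*cos(π*x/2)/2) dx. Term by term:
  ∫_0^2 -π*cos(π*x/2)/2 dx = 0;  ∫_0^2 π*x^2*cos(π*x/2) dx = -16/π;  ∫_0^2 -π*x*cos(π*x/2) dx = 8/π;
  ∫_0^2 -π*x^3*cos(π*x/2) dx = -192/π^3 + 48/π.
Sum: 0 − 16/π + 8/π + -192/π^3 + 48/π = -192/π^3 + 40/π.
So LHS = -192/π^3 + 40/π.
∫_0^2 v(x) φ(x) dx = ∫_0^2 (-6*x^2*sin(π*x/2) + 4*x*sin(π*x/2) - 2*sin(π*x/2)) dx. Term by term:
  ∫_0^2 -2*sin(π*x/2) dx = -8/π;  ∫_0^2 -6*x^2*sin(π*x/2) dx = -48/π + 192/π^3;  ∫_0^2 4*x*sin(π*x/2) dx = 16/π.
Sum: -8/π + -48/π + 192/π^3 + 16/π = -40/π + 192/π^3.
So RHS = -∫_0^2 v(x) φ(x) dx = -192/π^3 + 40/π.
LHS = RHS, so the identity holds for this test φ.
Moreover u is smooth here and v(x) = u'(x) = -6*x**2 + 4*x - 2 pointwise, so the identity holds for every test function. Hence v is the weak derivative of u.


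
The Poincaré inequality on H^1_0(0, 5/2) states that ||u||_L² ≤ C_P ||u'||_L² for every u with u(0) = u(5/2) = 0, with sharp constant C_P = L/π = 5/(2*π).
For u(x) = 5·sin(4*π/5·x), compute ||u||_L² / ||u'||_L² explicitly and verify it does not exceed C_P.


||u||_L² / ||u'||_L² = 5/(4*π) < C_P = 5/(2*π).

u(x) = 5·sin(4*π/5·x), so u'(x) = 4*π*cos(4*π*x/5).
Writing u(x) = A·sin(kπx/L) with A = 5 and k = 2, use ∫_0^L sin²(kπx/L) dx = L/2 and ∫_0^L cos²(kπx/L) dx = L/2.
u² = 25·sin²(4*π/5·x) and (u')² = 16*π^2·cos²(4*π/5·x), and each of sin², cos² integrates to L/2 = 5/4 over (0, 5/2).
∫_0^5/2 u² dx = 125/4, so ||u||_L² = 5*sqrt(5)/2.
∫_0^5/2 (u')² dx = 20*π^2, so ||u'||_L² = 2*sqrt(5)*π.
Ratio ||u||_L² / ||u'||_L² = 5/(4*π).
Sharp Poincaré constant on H^1_0(0, 5/2) is C_P = L/π = 5/(2*π), achieved by sin(2*π/5·x).
This is the k = 2 harmonic; the ratio L/(kπ) is strictly less than C_P = L/π, consistent with the sharp inequality ||u||_L² ≤ C_P ||u'||_L².


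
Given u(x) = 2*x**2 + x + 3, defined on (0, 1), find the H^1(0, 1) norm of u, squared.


||u||_{H^1}^2 = 427/15

The H^1 norm (squared) on an interval (0, L) is
  ||u||_{H^1}^2 = ∫_0^L u(x)^2 dx + ∫_0^L u'(x)^2 dx.
Compute u'(x) = 4*x + 1.
Then u(x)^2 = 4*x**4 + 4*x**3 + 13*x**2 + 6*x + 9 and u'(x)^2 = 16*x**2 + 8*x + 1.
Integrate each monomial from 0 to 1 using ∫_0^1 c·x^n dx = c·1^(n+1)/(n+1):
  ∫_0^1 u(x)^2 dx = ∫_0^1 (4*x^4 + 4*x^3 + 13*x^2 + 6*x + 9) dx. Term by term:
    ∫_0^1 4*x^4 dx = 4/5;  ∫_0^1 4*x^3 dx = 1;  ∫_0^1 13*x^2 dx = 13/3;
    ∫_0^1 6*x dx = 3;  ∫_0^1 9 dx = 9.
  Sum: 4/5 + 1 + 13/3 + 3 + 9 = 272/15.
  ∫_0^1 u'(x)^2 dx = ∫_0^1 (16*x^2 + 8*x + 1) dx. Term by term:
    ∫_0^1 16*x^2 dx = 16/3;  ∫_0^1 8*x dx = 4;  ∫_0^1 1 dx = 1.
  Sum: 16/3 + 4 + 1 = 31/3.
Adding: ||u||_{H^1}^2 = 272/15 + 31/3 = 427/15.


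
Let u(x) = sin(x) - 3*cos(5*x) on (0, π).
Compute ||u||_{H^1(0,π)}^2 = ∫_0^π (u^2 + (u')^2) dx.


||u||_{H^1(0,π)}^2 = 118*π

u'(x) = 15*sin(5*x) + cos(x).
Expand u² and (u')² and integrate term by term on (0, π), using: for integers n ≥ 1, ∫_0^π sin²(nx) dx = ∫_0^π cos²(nx) dx = π/2; for n ≠ n', ∫_0^π sin(nx)sin(n'x) dx = ∫_0^π cos(nx)cos(n'x) dx = 0; and by product-to-sum, ∫_0^π sin(nx)cos(n'x) dx = ½∫_0^π [sin((n+n')x) + sin((n−n')x)] dx, which is 0 when n+n' is even and 2n/(n²−n'²) when n+n' is odd (it need not vanish on (0, π)).
  u² squared terms: (-3)²·∫cos(5x)² dx = 9·π/2 = 9*π/2;  (1)²·∫sin(x)² dx = 1·π/2 = π/2.
  u² cross terms: 2·(-3)·(1)·∫cos(5x)·sin(x) dx = -6·(0) = 0.
  So ∫_0^π u² dx = 9*π/2 + π/2 + 0 = 5*π.
  (u')² squared terms: (15)²·∫sin(5x)² dx = 225·π/2 = 225*π/2;  (1)²·∫cos(x)² dx = 1·π/2 = π/2.
  (u')² cross terms: 2·(15)·(1)·∫sin(5x)·cos(x) dx = 30·(0) = 0.
  So ∫_0^π (u')² dx = 225*π/2 + π/2 + 0 = 113*π.
||u||_{H^1}^2 = (5*π) + (113*π) = 118*π.


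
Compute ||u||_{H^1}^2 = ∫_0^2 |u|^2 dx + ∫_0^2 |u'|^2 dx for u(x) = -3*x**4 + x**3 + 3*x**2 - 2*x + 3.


||u||_{H^1}^2 = 158314/105

The H^1 norm (squared) on an interval (0, L) is
  ||u||_{H^1}^2 = ∫_0^L u(x)^2 dx + ∫_0^L u'(x)^2 dx.
Compute u'(x) = -12*x**3 + 3*x**2 + 6*x - 2.
Then u(x)^2 = 9*x**8 - 6*x**7 - 17*x**6 + 18*x**5 - 13*x**4 - 6*x**3 + 22*x**2 - 12*x + 9 and u'(x)^2 = 144*x**6 - 72*x**5 - 135*x**4 + 84*x**3 + 24*x**2 - 24*x + 4.
Integrate each monomial from 0 to 2 using ∫_0^2 c·x^n dx = c·2^(n+1)/(n+1):
  ∫_0^2 u(x)^2 dx = ∫_0^2 (9*x^8 - 6*x^7 - 17*x^6 + 18*x^5 - 13*x^4 - 6*x^3 + 22*x^2 - 12*x + 9) dx. Term by term:
    ∫_0^2 9*x^8 dx = 512;  ∫_0^2 -6*x^7 dx = -192;  ∫_0^2 -17*x^6 dx = -2176/7;
    ∫_0^2 18*x^5 dx = 192;  ∫_0^2 -13*x^4 dx = -416/5;  ∫_0^2 -6*x^3 dx = -24;
    ∫_0^2 22*x^2 dx = 176/3;  ∫_0^2 -12*x dx = -24;  ∫_0^2 9 dx = 18.
  Sum: 512 − 192 − 2176/7 + 192 − 416/5 − 24 + 176/3 − 24 + 18 = 15394/105.
  ∫_0^2 u'(x)^2 dx = ∫_0^2 (144*x^6 - 72*x^5 - 135*x^4 + 84*x^3 + 24*x^2 - 24*x + 4) dx. Term by term:
    ∫_0^2 144*x^6 dx = 18432/7;  ∫_0^2 -72*x^5 dx = -768;  ∫_0^2 -135*x^4 dx = -864;
    ∫_0^2 84*x^3 dx = 336;  ∫_0^2 24*x^2 dx = 64;  ∫_0^2 -24*x dx = -48;
    ∫_0^2 4 dx = 8.
  Sum: 18432/7 − 768 − 864 + 336 + 64 − 48 + 8 = 9528/7.
Adding: ||u||_{H^1}^2 = 15394/105 + 9528/7 = 158314/105.


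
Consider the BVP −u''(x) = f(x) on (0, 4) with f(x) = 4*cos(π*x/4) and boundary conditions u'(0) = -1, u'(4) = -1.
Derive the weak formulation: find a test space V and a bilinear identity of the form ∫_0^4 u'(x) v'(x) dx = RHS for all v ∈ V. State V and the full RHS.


V = H^1(0, 4) (v unrestricted at boundary; u is determined up to an additive constant); weak form: ∫_0^4 u'v' dx = ∫_0^4 (4*cos(π*x/4)) v dx − v(4) + v(0) for all v ∈ V.

Multiply both sides by a test function v and integrate from 0 to 4:
  ∫_0^4 −u''(x) v(x) dx = ∫_0^4 f(x) v(x) dx.
Integrate the LHS by parts once:
  ∫_0^4 −u'' v dx = −[u'(x) v(x)]_0^4 + ∫_0^4 u'(x) v'(x) dx.
Thus ∫_0^4 u'(x) v'(x) dx = ∫_0^4 f(x) v(x) dx + [u'(x) v(x)]_0^4.
Choose V so that boundary terms are either known or forced to vanish.
u has inhomogeneous Neumann u'(0) = -1, u'(4) = -1. [u' v]_0^4 = (-1)·v(4) − (-1)·v(0) = − v(4) + v(0). Take V = H^1(0, 4); boundary term becomes part of RHS.
Weak formulation: find u (satisfying any essential BC) such that ∫_0^4 u'(x) v'(x) dx = ∫_0^4 f v dx − v(4) + v(0) for all v ∈ V (Neumann data are natural BCs: they enter the RHS as boundary terms).
Substituting f(x) = 4*cos(π*x/4), the right-hand side is ∫_0^4 (4*cos(π*x/4)) v dx − v(4) + v(0).
Compatibility check (pure Neumann): taking v ≡ 1 ∈ V gives 0 = ∫_0^4 f dx + (-1) − (-1), i.e. ∫_0^4 f dx must equal u'(0) − u'(4) = 0. Indeed ∫_0^4 (4*cos(π*x/4)) dx = 0, so the data are compatible. The solution is then unique only up to an additive constant (fix it e.g. by requiring ∫_0^4 u dx = 0).


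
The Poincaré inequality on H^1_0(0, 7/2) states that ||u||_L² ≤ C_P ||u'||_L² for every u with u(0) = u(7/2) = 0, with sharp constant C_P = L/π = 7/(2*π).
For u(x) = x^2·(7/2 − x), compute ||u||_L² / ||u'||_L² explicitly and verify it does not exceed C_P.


||u||_L² / ||u'||_L² = sqrt(14)/4 < C_P = 7/(2*π).

u(x) = x^2·(7/2 − x), so u'(x) = x*(7 - 3*x).
u(x) = x^2·(7/2 − x) vanishes at x = 0 and x = 7/2, so u ∈ H^1_0(0, 7/2). Differentiate via the product rule and integrate the resulting polynomials term by term.
  ∫_0^7/2 u² dx = ∫_0^7/2 (x^6 - 7*x^5 + 49*x^4/4) dx. Term by term:
    ∫_0^7/2 x^6 dx = 117649/128;  ∫_0^7/2 -7*x^5 dx = -823543/384;  ∫_0^7/2 49*x^4/4 dx = 823543/640.
  Sum: 117649/128 − 823543/384 + 823543/640 = 117649/1920.
  ∫_0^7/2 (u')² dx = ∫_0^7/2 (9*x^4 - 42*x^3 + 49*x^2) dx. Term by term:
    ∫_0^7/2 9*x^4 dx = 151263/160;  ∫_0^7/2 -42*x^3 dx = -50421/32;  ∫_0^7/2 49*x^2 dx = 16807/24.
  Sum: 151263/160 − 50421/32 + 16807/24 = 16807/240.
∫_0^7/2 u² dx = 117649/1920, so ||u||_L² = 343*sqrt(30)/240.
∫_0^7/2 (u')² dx = 16807/240, so ||u'||_L² = 49*sqrt(105)/60.
Ratio ||u||_L² / ||u'||_L² = sqrt(14)/4.
Sharp Poincaré constant on H^1_0(0, 7/2) is C_P = L/π = 7/(2*π), achieved by sin(2*π/7·x).
A polynomial bump cannot attain the sharp Poincaré constant (only the first sine eigenfunction does), so the ratio is strictly less than C_P, consistent with ||u||_L² ≤ C_P ||u'||_L².


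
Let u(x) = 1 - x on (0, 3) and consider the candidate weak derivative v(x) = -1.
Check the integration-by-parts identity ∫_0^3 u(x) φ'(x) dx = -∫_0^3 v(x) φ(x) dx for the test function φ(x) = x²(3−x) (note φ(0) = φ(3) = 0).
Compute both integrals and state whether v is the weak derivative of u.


LHS = 27/4, RHS = 27/4. Yes, v = u' weakly.

u(x) = 1 - x, classical derivative u'(x) = -1.
φ(x) = x²(3−x), so φ'(x) = 3*x*(2 - x).
Note φ(0) = φ(3) = 0, so the boundary term u·φ vanishes.
LHS = ∫_0^3 u(x) φ'(x) dx = ∫_0^3 (3*x^3 - 9*x^2 + 6*x) dx. Term by term:
  ∫_0^3 3*x^3 dx = 243/4;  ∫_0^3 -9*x^2 dx = -81;  ∫_0^3 6*x dx = 27.
Sum: 243/4 − 81 + 27 = 27/4.
So LHS = 27/4.
∫_0^3 v(x) φ(x) dx = ∫_0^3 (x^3 - 3*x^2) dx. Term by term:
  ∫_0^3 x^3 dx = 81/4;  ∫_0^3 -3*x^2 dx = -27.
Sum: 81/4 − 27 = -27/4.
So RHS = -∫_0^3 v(x) φ(x) dx = 27/4.
LHS = RHS, so the identity holds for this test φ.
Moreover u is smooth here and v(x) = u'(x) = -1 pointwise, so the identity holds for every test function. Hence v is the weak derivative of u.


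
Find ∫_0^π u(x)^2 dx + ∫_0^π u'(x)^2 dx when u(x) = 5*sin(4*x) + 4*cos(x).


||u||_{H^1(0,π)}^2 = 128/3 + 457*π/2

u'(x) = -4*sin(x) + 20*cos(4*x).
Expand u² and (u')² and integrate term by term on (0, π), using: for integers n ≥ 1, ∫_0^π sin²(nx) dx = ∫_0^π cos²(nx) dx = π/2; for n ≠ n', ∫_0^π sin(nx)sin(n'x) dx = ∫_0^π cos(nx)cos(n'x) dx = 0; and by product-to-sum, ∫_0^π sin(nx)cos(n'x) dx = ½∫_0^π [sin((n+n')x) + sin((n−n')x)] dx, which is 0 when n+n' is even and 2n/(n²−n'²) when n+n' is odd (it need not vanish on (0, π)).
  u² squared terms: (4)²·∫cos(x)² dx = 16·π/2 = 8*π;  (5)²·∫sin(4x)² dx = 25·π/2 = 25*π/2.
  u² cross terms: 2·(4)·(5)·∫cos(x)·sin(4x) dx = 40·(8/15) = 64/3.
  So ∫_0^π u² dx = 8*π + 25*π/2 + 64/3 = 64/3 + 41*π/2.
  (u')² squared terms: (-4)²·∫sin(x)² dx = 16·π/2 = 8*π;  (20)²·∫cos(4x)² dx = 400·π/2 = 200*π.
  (u')² cross terms: 2·(-4)·(20)·∫sin(x)·cos(4x) dx = -160·(-2/15) = 64/3.
  So ∫_0^π (u')² dx = 8*π + 200*π + 64/3 = 64/3 + 208*π.
||u||_{H^1}^2 = (64/3 + 41*π/2) + (64/3 + 208*π) = 128/3 + 457*π/2.


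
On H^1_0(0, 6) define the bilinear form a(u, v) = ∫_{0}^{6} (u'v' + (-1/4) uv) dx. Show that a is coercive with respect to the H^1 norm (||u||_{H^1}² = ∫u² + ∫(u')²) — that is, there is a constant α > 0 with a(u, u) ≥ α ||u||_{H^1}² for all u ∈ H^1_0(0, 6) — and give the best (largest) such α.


α = (-9 + π^2)/(π^2 + 36)

Coercivity of a(·,·) on H^1_0(0, 6) means a(u, u) ≥ α ||u||_{H^1}² for every u ∈ H^1_0.
The interval has length L = 6, and Poincaré/coercivity depend only on L. Here a(u, u) = ∫(u')² + (-1/4)·∫u².
Here c = -1/4 < 0 with |c| < (π/L)² = π^2/36, so coercivity still holds. The condition a(u,u) ≥ α||u||_{H^1}² reads (1−α)∫(u')² ≥ (α−c)∫u². Any admissible α is ≤ 1 (rapidly oscillating u have ∫u²/∫(u')² → 0), and α = 1 would force 0 ≥ (1−c)∫u², impossible since c < 1; so 1−α > 0. By the sharp Poincaré inequality on H^1_0 of an interval of length L, ∫(u')² ≥ (π/L)²∫u² with equality for the first sine mode sin(π(x−x₀)/L) (x₀ the left endpoint), so the inequality holds for all u iff (1−α)(π/L)² ≥ α − c, i.e. α ≤ ((π/L)² + c)/((π/L)² + 1) = (1 + c(L/π)²)/(1 + (L/π)²). (Direct route, valid since c ≤ 0: Poincaré gives c∫u² ≥ c(L/π)²∫(u')², so a(u,u) ≥ (1 + c(L/π)²)∫(u')², while ||u||_{H^1}² ≤ (1 + (L/π)²)∫(u')²; dividing yields the same α.) With (π/L)² = π^2/36 and c = -1/4, the largest admissible constant is α = ((π/L)² + c)/((π/L)² + 1).
Simplifying, α = (-9 + π^2)/(π^2 + 36).


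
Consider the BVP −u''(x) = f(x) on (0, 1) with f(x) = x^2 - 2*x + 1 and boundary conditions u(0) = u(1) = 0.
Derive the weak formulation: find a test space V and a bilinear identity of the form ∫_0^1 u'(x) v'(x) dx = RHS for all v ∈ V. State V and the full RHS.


V = H^1_0(0, 1) (so v(0) = v(1) = 0); weak form: ∫_0^1 u'v' dx = ∫_0^1 (x^2 - 2*x + 1) v dx for all v ∈ V.

Multiply both sides by a test function v and integrate from 0 to 1:
  ∫_0^1 −u''(x) v(x) dx = ∫_0^1 f(x) v(x) dx.
Integrate the LHS by parts once:
  ∫_0^1 −u'' v dx = −[u'(x) v(x)]_0^1 + ∫_0^1 u'(x) v'(x) dx.
Thus ∫_0^1 u'(x) v'(x) dx = ∫_0^1 f(x) v(x) dx + [u'(x) v(x)]_0^1.
Choose V so that boundary terms are either known or forced to vanish.
u is Dirichlet: u(0) = u(1) = 0. Let V = H^1_0(0, 1); then v(0) = v(1) = 0, and [u' v]_0^1 = 0.
Weak formulation: find u (satisfying any essential BC) such that ∫_0^1 u'(x) v'(x) dx = ∫_0^1 f v dx for all v ∈ V.
Substituting f(x) = x^2 - 2*x + 1, the right-hand side is ∫_0^1 (x^2 - 2*x + 1) v dx.


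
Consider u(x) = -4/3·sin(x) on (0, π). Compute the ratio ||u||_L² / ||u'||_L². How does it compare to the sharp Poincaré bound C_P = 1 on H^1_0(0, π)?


||u||_L² / ||u'||_L² = 1 = C_P.

u(x) = -4/3·sin(x), so u'(x) = -4*cos(x)/3.
Writing u(x) = A·sin(kπx/L) with A = -4/3 and k = 1, use ∫_0^L sin²(kπx/L) dx = L/2 and ∫_0^L cos²(kπx/L) dx = L/2.
u² = 16/9·sin²(x) and (u')² = 16/9·cos²(x), and each of sin², cos² integrates to L/2 = π/2 over (0, π).
∫_0^π u² dx = 8*π/9, so ||u||_L² = 2*sqrt(2)*sqrt(π)/3.
∫_0^π (u')² dx = 8*π/9, so ||u'||_L² = 2*sqrt(2)*sqrt(π)/3.
Ratio ||u||_L² / ||u'||_L² = 1.
Sharp Poincaré constant on H^1_0(0, π) is C_P = L/π = 1, achieved by sin(x).
This is the k = 1 eigenfunction (up to amplitude), so the ratio equals the sharp Poincaré constant exactly.


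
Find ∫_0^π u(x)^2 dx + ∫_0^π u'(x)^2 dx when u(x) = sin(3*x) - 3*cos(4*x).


||u||_{H^1(0,π)}^2 = 612/7 + 163*π/2

u'(x) = 12*sin(4*x) + 3*cos(3*x).
Expand u² and (u')² and integrate term by term on (0, π), using: for integers n ≥ 1, ∫_0^π sin²(nx) dx = ∫_0^π cos²(nx) dx = π/2; for n ≠ n', ∫_0^π sin(nx)sin(n'x) dx = ∫_0^π cos(nx)cos(n'x) dx = 0; and by product-to-sum, ∫_0^π sin(nx)cos(n'x) dx = ½∫_0^π [sin((n+n')x) + sin((n−n')x)] dx, which is 0 when n+n' is even and 2n/(n²−n'²) when n+n' is odd (it need not vanish on (0, π)).
  u² squared terms: (-3)²·∫cos(4x)² dx = 9·π/2 = 9*π/2;  (1)²·∫sin(3x)² dx = 1·π/2 = π/2.
  u² cross terms: 2·(-3)·(1)·∫cos(4x)·sin(3x) dx = -6·(-6/7) = 36/7.
  So ∫_0^π u² dx = 9*π/2 + π/2 + 36/7 = 36/7 + 5*π.
  (u')² squared terms: (3)²·∫cos(3x)² dx = 9·π/2 = 9*π/2;  (12)²·∫sin(4x)² dx = 144·π/2 = 72*π.
  (u')² cross terms: 2·(3)·(12)·∫cos(3x)·sin(4x) dx = 72·(8/7) = 576/7.
  So ∫_0^π (u')² dx = 9*π/2 + 72*π + 576/7 = 576/7 + 153*π/2.
||u||_{H^1}^2 = (36/7 + 5*π) + (576/7 + 153*π/2) = 612/7 + 163*π/2.


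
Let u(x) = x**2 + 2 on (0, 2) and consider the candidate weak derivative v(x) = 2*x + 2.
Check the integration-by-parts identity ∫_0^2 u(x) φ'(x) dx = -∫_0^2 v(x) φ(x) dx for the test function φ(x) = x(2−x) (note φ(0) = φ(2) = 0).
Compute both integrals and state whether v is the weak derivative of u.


LHS = -8/3, RHS = -16/3. No, v is not the weak derivative of u.

u(x) = x**2 + 2, classical derivative u'(x) = 2*x.
φ(x) = x(2−x), so φ'(x) = 2 - 2*x.
Note φ(0) = φ(2) = 0, so the boundary term u·φ vanishes.
LHS = ∫_0^2 u(x) φ'(x) dx = ∫_0^2 (-2*x^3 + 2*x^2 - 4*x + 4) dx. Term by term:
  ∫_0^2 -2*x^3 dx = -8;  ∫_0^2 2*x^2 dx = 16/3;  ∫_0^2 -4*x dx = -8;
  ∫_0^2 4 dx = 8.
Sum: -8 + 16/3 − 8 + 8 = -8/3.
So LHS = -8/3.
∫_0^2 v(x) φ(x) dx = ∫_0^2 (-2*x^3 + 2*x^2 + 4*x) dx. Term by term:
  ∫_0^2 -2*x^3 dx = -8;  ∫_0^2 2*x^2 dx = 16/3;  ∫_0^2 4*x dx = 8.
Sum: -8 + 16/3 + 8 = 16/3.
So RHS = -∫_0^2 v(x) φ(x) dx = -16/3.
LHS − RHS = 8/3 ≠ 0, so the identity fails.
(For a valid weak derivative the identity must hold for EVERY test function, in particular this one. The failure shows v is NOT the weak derivative of u.)
Correct weak derivative would be u'(x) = 2*x.


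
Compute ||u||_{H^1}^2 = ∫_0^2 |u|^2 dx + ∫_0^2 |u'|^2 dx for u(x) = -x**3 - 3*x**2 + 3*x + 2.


||u||_{H^1}^2 = 8158/35

The H^1 norm (squared) on an interval (0, L) is
  ||u||_{H^1}^2 = ∫_0^L u(x)^2 dx + ∫_0^L u'(x)^2 dx.
Compute u'(x) = -3*x**2 - 6*x + 3.
Then u(x)^2 = x**6 + 6*x**5 + 3*x**4 - 22*x**3 - 3*x**2 + 12*x + 4 and u'(x)^2 = 9*x**4 + 36*x**3 + 18*x**2 - 36*x + 9.
Integrate each monomial from 0 to 2 using ∫_0^2 c·x^n dx = c·2^(n+1)/(n+1):
  ∫_0^2 u(x)^2 dx = ∫_0^2 (x^6 + 6*x^5 + 3*x^4 - 22*x^3 - 3*x^2 + 12*x + 4) dx. Term by term:
    ∫_0^2 x^6 dx = 128/7;  ∫_0^2 6*x^5 dx = 64;  ∫_0^2 3*x^4 dx = 96/5;
    ∫_0^2 -22*x^3 dx = -88;  ∫_0^2 -3*x^2 dx = -8;  ∫_0^2 12*x dx = 24;
    ∫_0^2 4 dx = 8.
  Sum: 128/7 + 64 + 96/5 − 88 − 8 + 24 + 8 = 1312/35.
  ∫_0^2 u'(x)^2 dx = ∫_0^2 (9*x^4 + 36*x^3 + 18*x^2 - 36*x + 9) dx. Term by term:
    ∫_0^2 9*x^4 dx = 288/5;  ∫_0^2 36*x^3 dx = 144;  ∫_0^2 18*x^2 dx = 48;
    ∫_0^2 -36*x dx = -72;  ∫_0^2 9 dx = 18.
  Sum: 288/5 + 144 + 48 − 72 + 18 = 978/5.
Adding: ||u||_{H^1}^2 = 1312/35 + 978/5 = 8158/35.


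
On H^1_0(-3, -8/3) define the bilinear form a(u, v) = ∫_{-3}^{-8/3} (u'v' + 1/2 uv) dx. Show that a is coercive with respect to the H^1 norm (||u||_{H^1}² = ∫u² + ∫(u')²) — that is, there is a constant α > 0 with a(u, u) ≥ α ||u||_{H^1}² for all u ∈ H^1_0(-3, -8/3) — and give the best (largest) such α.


α = (1 + 18*π^2)/(2*(1 + 9*π^2))

Coercivity of a(·,·) on H^1_0(-3, -8/3) means a(u, u) ≥ α ||u||_{H^1}² for every u ∈ H^1_0.
The interval has length L = 1/3, and Poincaré/coercivity depend only on L. Here a(u, u) = ∫(u')² + (1/2)·∫u².
Here 0 < c = 1/2 < 1. The condition a(u,u) ≥ α||u||_{H^1}² reads (1−α)∫(u')² ≥ (α−c)∫u². Any admissible α is ≤ 1 (rapidly oscillating u have ∫u²/∫(u')² → 0), and α = 1 would force 0 ≥ (1−c)∫u², impossible since c < 1; so 1−α > 0. By the sharp Poincaré inequality on H^1_0 of an interval of length L, ∫(u')² ≥ (π/L)²∫u² with equality for the first sine mode sin(π(x−x₀)/L) (x₀ the left endpoint), so the inequality holds for all u iff (1−α)(π/L)² ≥ α − c, i.e. α ≤ ((π/L)² + c)/((π/L)² + 1) = (1 + c(L/π)²)/(1 + (L/π)²). With (π/L)² = 9*π^2 and c = 1/2, the largest admissible constant is α = ((π/L)² + c)/((π/L)² + 1).
Simplifying, α = (1 + 18*π^2)/(2*(1 + 9*π^2)).


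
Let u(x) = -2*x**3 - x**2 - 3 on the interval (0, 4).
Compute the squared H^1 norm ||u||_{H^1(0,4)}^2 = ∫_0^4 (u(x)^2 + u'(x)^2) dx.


||u||_{H^1}^2 = 777836/35

The H^1 norm (squared) on an interval (0, L) is
  ||u||_{H^1}^2 = ∫_0^L u(x)^2 dx + ∫_0^L u'(x)^2 dx.
Compute u'(x) = -6*x**2 - 2*x.
Then u(x)^2 = 4*x**6 + 4*x**5 + x**4 + 12*x**3 + 6*x**2 + 9 and u'(x)^2 = 36*x**4 + 24*x**3 + 4*x**2.
Integrate each monomial from 0 to 4 using ∫_0^4 c·x^n dx = c·4^(n+1)/(n+1):
  ∫_0^4 u(x)^2 dx = ∫_0^4 (4*x^6 + 4*x^5 + x^4 + 12*x^3 + 6*x^2 + 9) dx. Term by term:
    ∫_0^4 4*x^6 dx = 65536/7;  ∫_0^4 4*x^5 dx = 8192/3;  ∫_0^4 x^4 dx = 1024/5;
    ∫_0^4 12*x^3 dx = 768;  ∫_0^4 6*x^2 dx = 128;  ∫_0^4 9 dx = 36.
  Sum: 65536/7 + 8192/3 + 1024/5 + 768 + 128 + 36 = 1389124/105.
  ∫_0^4 u'(x)^2 dx = ∫_0^4 (36*x^4 + 24*x^3 + 4*x^2) dx. Term by term:
    ∫_0^4 36*x^4 dx = 36864/5;  ∫_0^4 24*x^3 dx = 1536;  ∫_0^4 4*x^2 dx = 256/3.
  Sum: 36864/5 + 1536 + 256/3 = 134912/15.
Adding: ||u||_{H^1}^2 = 1389124/105 + 134912/15 = 777836/35.


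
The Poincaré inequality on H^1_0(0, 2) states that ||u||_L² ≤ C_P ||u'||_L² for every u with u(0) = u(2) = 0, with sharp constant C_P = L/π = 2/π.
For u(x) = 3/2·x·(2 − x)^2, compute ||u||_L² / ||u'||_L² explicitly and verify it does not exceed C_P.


||u||_L² / ||u'||_L² = sqrt(14)/7 < C_P = 2/π.

u(x) = 3/2·x·(2 − x)^2, so u'(x) = 3*(x/2 - 1)*(3*x - 2).
u(x) = 3/2·x·(2 − x)^2 vanishes at x = 0 and x = 2, so u ∈ H^1_0(0, 2). Differentiate via the product rule and integrate the resulting polynomials term by term.
  ∫_0^2 u² dx = ∫_0^2 (9*x^6/4 - 18*x^5 + 54*x^4 - 72*x^3 + 36*x^2) dx. Term by term:
    ∫_0^2 9*x^6/4 dx = 288/7;  ∫_0^2 -18*x^5 dx = -192;  ∫_0^2 54*x^4 dx = 1728/5;
    ∫_0^2 -72*x^3 dx = -288;  ∫_0^2 36*x^2 dx = 96.
  Sum: 288/7 − 192 + 1728/5 − 288 + 96 = 96/35.
  ∫_0^2 (u')² dx = ∫_0^2 (81*x^4/4 - 108*x^3 + 198*x^2 - 144*x + 36) dx. Term by term:
    ∫_0^2 81*x^4/4 dx = 648/5;  ∫_0^2 -108*x^3 dx = -432;  ∫_0^2 198*x^2 dx = 528;
    ∫_0^2 -144*x dx = -288;  ∫_0^2 36 dx = 72.
  Sum: 648/5 − 432 + 528 − 288 + 72 = 48/5.
∫_0^2 u² dx = 96/35, so ||u||_L² = 4*sqrt(210)/35.
∫_0^2 (u')² dx = 48/5, so ||u'||_L² = 4*sqrt(15)/5.
Ratio ||u||_L² / ||u'||_L² = sqrt(14)/7.
Sharp Poincaré constant on H^1_0(0, 2) is C_P = L/π = 2/π, achieved by sin(π/2·x).
A polynomial bump cannot attain the sharp Poincaré constant (only the first sine eigenfunction does), so the ratio is strictly less than C_P, consistent with ||u||_L² ≤ C_P ||u'||_L².


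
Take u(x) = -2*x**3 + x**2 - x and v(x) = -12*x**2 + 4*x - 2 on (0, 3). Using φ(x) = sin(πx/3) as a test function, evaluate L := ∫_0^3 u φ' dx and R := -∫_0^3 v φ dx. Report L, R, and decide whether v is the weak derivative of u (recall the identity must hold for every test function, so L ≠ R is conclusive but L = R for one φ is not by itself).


LHS = -648/π^3 + 150/π, RHS = -1296/π^3 + 300/π. No, v is not the weak derivative of u.

u(x) = -2*x**3 + x**2 - x, classical derivative u'(x) = -6*x**2 + 2*x - 1.
φ(x) = sin(πx/3), so φ'(x) = π*cos(π*x/3)/3.
Note φ(0) = φ(3) = 0, so the boundary term u·φ vanishes.
LHS = ∫_0^3 u(x) φ'(x) dx = ∫_0^3 (-2*π*x^3*cos(π*x/3)/3 + π*x^2*cos(π*x/3)/3 - π*x*cos(π*x/3)/3) dx. Term by term:
  ∫_0^3 -2*π*x^3*cos(π*x/3)/3 dx = -648/π^3 + 162/π;  ∫_0^3 -π*x*cos(π*x/3)/3 dx = 6/π;  ∫_0^3 π*x^2*cos(π*x/3)/3 dx = -18/π.
Sum: -648/π^3 + 162/π + 6/π − 18/π = -648/π^3 + 150/π.
So LHS = -648/π^3 + 150/π.
∫_0^3 v(x) φ(x) dx = ∫_0^3 (-12*x^2*sin(π*x/3) + 4*x*sin(π*x/3) - 2*sin(π*x/3)) dx. Term by term:
  ∫_0^3 -2*sin(π*x/3) dx = -12/π;  ∫_0^3 -12*x^2*sin(π*x/3) dx = -324/π + 1296/π^3;  ∫_0^3 4*x*sin(π*x/3) dx = 36/π.
Sum: -12/π + -324/π + 1296/π^3 + 36/π = -300/π + 1296/π^3.
So RHS = -∫_0^3 v(x) φ(x) dx = -1296/π^3 + 300/π.
LHS − RHS = -150/π + 648/π^3 ≠ 0, so the identity fails.
(For a valid weak derivative the identity must hold for EVERY test function, in particular this one. The failure shows v is NOT the weak derivative of u.)
Correct weak derivative would be u'(x) = -6*x**2 + 2*x - 1.


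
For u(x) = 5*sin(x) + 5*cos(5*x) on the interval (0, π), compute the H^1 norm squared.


||u||_{H^1(0,π)}^2 = 350*π

u'(x) = -25*sin(5*x) + 5*cos(x).
Expand u² and (u')² and integrate term by term on (0, π), using: for integers n ≥ 1, ∫_0^π sin²(nx) dx = ∫_0^π cos²(nx) dx = π/2; for n ≠ n', ∫_0^π sin(nx)sin(n'x) dx = ∫_0^π cos(nx)cos(n'x) dx = 0; and by product-to-sum, ∫_0^π sin(nx)cos(n'x) dx = ½∫_0^π [sin((n+n')x) + sin((n−n')x)] dx, which is 0 when n+n' is even and 2n/(n²−n'²) when n+n' is odd (it need not vanish on (0, π)).
  u² squared terms: (5)²·∫cos(5x)² dx = 25·π/2 = 25*π/2;  (5)²·∫sin(x)² dx = 25·π/2 = 25*π/2.
  u² cross terms: 2·(5)·(5)·∫cos(5x)·sin(x) dx = 50·(0) = 0.
  So ∫_0^π u² dx = 25*π/2 + 25*π/2 + 0 = 25*π.
  (u')² squared terms: (-25)²·∫sin(5x)² dx = 625·π/2 = 625*π/2;  (5)²·∫cos(x)² dx = 25·π/2 = 25*π/2.
  (u')² cross terms: 2·(-25)·(5)·∫sin(5x)·cos(x) dx = -250·(0) = 0.
  So ∫_0^π (u')² dx = 625*π/2 + 25*π/2 + 0 = 325*π.
||u||_{H^1}^2 = (25*π) + (325*π) = 350*π.


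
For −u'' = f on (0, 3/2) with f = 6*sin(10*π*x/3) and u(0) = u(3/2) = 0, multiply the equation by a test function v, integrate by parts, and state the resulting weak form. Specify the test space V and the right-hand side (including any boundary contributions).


V = H^1_0(0, 3/2) (so v(0) = v(3/2) = 0); weak form: ∫_0^3/2 u'v' dx = ∫_0^3/2 (6*sin(10*π*x/3)) v dx for all v ∈ V.

Multiply both sides by a test function v and integrate from 0 to 3/2:
  ∫_0^3/2 −u''(x) v(x) dx = ∫_0^3/2 f(x) v(x) dx.
Integrate the LHS by parts once:
  ∫_0^3/2 −u'' v dx = −[u'(x) v(x)]_0^3/2 + ∫_0^3/2 u'(x) v'(x) dx.
Thus ∫_0^3/2 u'(x) v'(x) dx = ∫_0^3/2 f(x) v(x) dx + [u'(x) v(x)]_0^3/2.
Choose V so that boundary terms are either known or forced to vanish.
u is Dirichlet: u(0) = u(3/2) = 0. Let V = H^1_0(0, 3/2); then v(0) = v(3/2) = 0, and [u' v]_0^3/2 = 0.
Weak formulation: find u (satisfying any essential BC) such that ∫_0^3/2 u'(x) v'(x) dx = ∫_0^3/2 f v dx for all v ∈ V.
Substituting f(x) = 6*sin(10*π*x/3), the right-hand side is ∫_0^3/2 (6*sin(10*π*x/3)) v dx.


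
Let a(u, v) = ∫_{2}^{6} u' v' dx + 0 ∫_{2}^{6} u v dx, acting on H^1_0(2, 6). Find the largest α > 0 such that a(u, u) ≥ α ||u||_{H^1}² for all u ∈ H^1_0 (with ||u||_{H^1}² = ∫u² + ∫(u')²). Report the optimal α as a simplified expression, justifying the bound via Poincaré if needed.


α = π^2/(π^2 + 16)

Coercivity of a(·,·) on H^1_0(2, 6) means a(u, u) ≥ α ||u||_{H^1}² for every u ∈ H^1_0.
The interval has length L = 4, and Poincaré/coercivity depend only on L. Here a(u, u) = ∫(u')² + (0)·∫u².
Here c = 0, so a(u,u) = ∫(u')² alone. The condition a(u,u) ≥ α||u||_{H^1}² reads (1−α)∫(u')² ≥ (α−c)∫u². Any admissible α is ≤ 1 (rapidly oscillating u have ∫u²/∫(u')² → 0), and α = 1 would force 0 ≥ (1−c)∫u², impossible since c < 1; so 1−α > 0. By the sharp Poincaré inequality on H^1_0 of an interval of length L, ∫(u')² ≥ (π/L)²∫u² with equality for the first sine mode sin(π(x−x₀)/L) (x₀ the left endpoint), so the inequality holds for all u iff (1−α)(π/L)² ≥ α − c, i.e. α ≤ ((π/L)² + c)/((π/L)² + 1) = (1 + c(L/π)²)/(1 + (L/π)²). (Direct route, valid since c ≤ 0: Poincaré gives c∫u² ≥ c(L/π)²∫(u')², so a(u,u) ≥ (1 + c(L/π)²)∫(u')², while ||u||_{H^1}² ≤ (1 + (L/π)²)∫(u')²; dividing yields the same α.) With (π/L)² = π^2/16 and c = 0, the largest admissible constant is α = ((π/L)² + c)/((π/L)² + 1).
Simplifying, α = π^2/(π^2 + 16).


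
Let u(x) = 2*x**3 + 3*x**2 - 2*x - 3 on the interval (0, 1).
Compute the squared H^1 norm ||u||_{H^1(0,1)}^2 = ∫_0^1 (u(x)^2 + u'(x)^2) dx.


||u||_{H^1}^2 = 2972/105

The H^1 norm (squared) on an interval (0, L) is
  ||u||_{H^1}^2 = ∫_0^L u(x)^2 dx + ∫_0^L u'(x)^2 dx.
Compute u'(x) = 6*x**2 + 6*x - 2.
Then u(x)^2 = 4*x**6 + 12*x**5 + x**4 - 24*x**3 - 14*x**2 + 12*x + 9 and u'(x)^2 = 36*x**4 + 72*x**3 + 12*x**2 - 24*x + 4.
Integrate each monomial from 0 to 1 using ∫_0^1 c·x^n dx = c·1^(n+1)/(n+1):
  ∫_0^1 u(x)^2 dx = ∫_0^1 (4*x^6 + 12*x^5 + x^4 - 24*x^3 - 14*x^2 + 12*x + 9) dx. Term by term:
    ∫_0^1 4*x^6 dx = 4/7;  ∫_0^1 12*x^5 dx = 2;  ∫_0^1 x^4 dx = 1/5;
    ∫_0^1 -24*x^3 dx = -6;  ∫_0^1 -14*x^2 dx = -14/3;  ∫_0^1 12*x dx = 6;
    ∫_0^1 9 dx = 9.
  Sum: 4/7 + 2 + 1/5 − 6 − 14/3 + 6 + 9 = 746/105.
  ∫_0^1 u'(x)^2 dx = ∫_0^1 (36*x^4 + 72*x^3 + 12*x^2 - 24*x + 4) dx. Term by term:
    ∫_0^1 36*x^4 dx = 36/5;  ∫_0^1 72*x^3 dx = 18;  ∫_0^1 12*x^2 dx = 4;
    ∫_0^1 -24*x dx = -12;  ∫_0^1 4 dx = 4.
  Sum: 36/5 + 18 + 4 − 12 + 4 = 106/5.
Adding: ||u||_{H^1}^2 = 746/105 + 106/5 = 2972/105.


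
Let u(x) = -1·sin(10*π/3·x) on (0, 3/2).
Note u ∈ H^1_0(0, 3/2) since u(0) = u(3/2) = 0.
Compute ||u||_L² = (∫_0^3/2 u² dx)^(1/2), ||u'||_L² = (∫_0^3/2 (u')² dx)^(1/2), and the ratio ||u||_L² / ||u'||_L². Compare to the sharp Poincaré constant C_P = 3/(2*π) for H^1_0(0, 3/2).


||u||_L² / ||u'||_L² = 3/(10*π) < C_P = 3/(2*π).

u(x) = -1·sin(10*π/3·x), so u'(x) = -10*π*cos(10*π*x/3)/3.
Writing u(x) = A·sin(kπx/L) with A = -1 and k = 5, use ∫_0^L sin²(kπx/L) dx = L/2 and ∫_0^L cos²(kπx/L) dx = L/2.
u² = 1·sin²(10*π/3·x) and (u')² = 100*π^2/9·cos²(10*π/3·x), and each of sin², cos² integrates to L/2 = 3/4 over (0, 3/2).
∫_0^3/2 u² dx = 3/4, so ||u||_L² = sqrt(3)/2.
∫_0^3/2 (u')² dx = 25*π^2/3, so ||u'||_L² = 5*sqrt(3)*π/3.
Ratio ||u||_L² / ||u'||_L² = 3/(10*π).
Sharp Poincaré constant on H^1_0(0, 3/2) is C_P = L/π = 3/(2*π), achieved by sin(2*π/3·x).
This is the k = 5 harmonic; the ratio L/(kπ) is strictly less than C_P = L/π, consistent with the sharp inequality ||u||_L² ≤ C_P ||u'||_L².


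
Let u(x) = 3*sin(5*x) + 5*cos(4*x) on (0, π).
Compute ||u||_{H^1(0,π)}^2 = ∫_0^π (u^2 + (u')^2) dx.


||u||_{H^1(0,π)}^2 = 1700/3 + 659*π/2

u'(x) = -20*sin(4*x) + 15*cos(5*x).
Expand u² and (u')² and integrate term by term on (0, π), using: for integers n ≥ 1, ∫_0^π sin²(nx) dx = ∫_0^π cos²(nx) dx = π/2; for n ≠ n', ∫_0^π sin(nx)sin(n'x) dx = ∫_0^π cos(nx)cos(n'x) dx = 0; and by product-to-sum, ∫_0^π sin(nx)cos(n'x) dx = ½∫_0^π [sin((n+n')x) + sin((n−n')x)] dx, which is 0 when n+n' is even and 2n/(n²−n'²) when n+n' is odd (it need not vanish on (0, π)).
  u² squared terms: (3)²·∫sin(5x)² dx = 9·π/2 = 9*π/2;  (5)²·∫cos(4x)² dx = 25·π/2 = 25*π/2.
  u² cross terms: 2·(3)·(5)·∫sin(5x)·cos(4x) dx = 30·(10/9) = 100/3.
  So ∫_0^π u² dx = 9*π/2 + 25*π/2 + 100/3 = 100/3 + 17*π.
  (u')² squared terms: (-20)²·∫sin(4x)² dx = 400·π/2 = 200*π;  (15)²·∫cos(5x)² dx = 225·π/2 = 225*π/2.
  (u')² cross terms: 2·(-20)·(15)·∫sin(4x)·cos(5x) dx = -600·(-8/9) = 1600/3.
  So ∫_0^π (u')² dx = 200*π + 225*π/2 + 1600/3 = 1600/3 + 625*π/2.
||u||_{H^1}^2 = (100/3 + 17*π) + (1600/3 + 625*π/2) = 1700/3 + 659*π/2.


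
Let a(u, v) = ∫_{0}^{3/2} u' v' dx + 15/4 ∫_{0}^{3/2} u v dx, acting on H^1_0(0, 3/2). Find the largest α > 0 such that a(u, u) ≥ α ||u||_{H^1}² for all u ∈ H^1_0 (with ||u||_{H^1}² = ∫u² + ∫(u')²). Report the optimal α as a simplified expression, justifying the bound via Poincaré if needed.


α = 1

Coercivity of a(·,·) on H^1_0(0, 3/2) means a(u, u) ≥ α ||u||_{H^1}² for every u ∈ H^1_0.
The interval has length L = 3/2, and Poincaré/coercivity depend only on L. Here a(u, u) = ∫(u')² + (15/4)·∫u².
Here c = 15/4 ≥ 1, so a(u,u) = ∫(u')² + c∫u² ≥ ∫(u')² + ∫u² = ||u||_{H^1}², i.e. α = 1 works. No larger α is possible: a(u,u) ≥ α||u||_{H^1}² means (1−α)∫(u')² ≥ (α−c)∫u², and for the modes u_n = sin(nπ(x−x₀)/L) (x₀ the left endpoint) one has ∫u_n²/∫(u_n')² = (L/(nπ))² → 0, so a(u_n,u_n)/||u_n||_{H^1}² → 1. Hence the optimal constant is α = 1.
Therefore α = 1.


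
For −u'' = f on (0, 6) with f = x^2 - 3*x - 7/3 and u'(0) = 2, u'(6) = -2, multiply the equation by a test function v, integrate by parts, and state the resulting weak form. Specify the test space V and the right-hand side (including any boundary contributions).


V = H^1(0, 6) (v unrestricted at boundary; u is determined up to an additive constant); weak form: ∫_0^6 u'v' dx = ∫_0^6 (x^2 - 3*x - 7/3) v dx − 2·v(6) − 2·v(0) for all v ∈ V.

Multiply both sides by a test function v and integrate from 0 to 6:
  ∫_0^6 −u''(x) v(x) dx = ∫_0^6 f(x) v(x) dx.
Integrate the LHS by parts once:
  ∫_0^6 −u'' v dx = −[u'(x) v(x)]_0^6 + ∫_0^6 u'(x) v'(x) dx.
Thus ∫_0^6 u'(x) v'(x) dx = ∫_0^6 f(x) v(x) dx + [u'(x) v(x)]_0^6.
Choose V so that boundary terms are either known or forced to vanish.
u has inhomogeneous Neumann u'(0) = 2, u'(6) = -2. [u' v]_0^6 = (-2)·v(6) − (2)·v(0) = − 2·v(6) − 2·v(0). Take V = H^1(0, 6); boundary term becomes part of RHS.
Weak formulation: find u (satisfying any essential BC) such that ∫_0^6 u'(x) v'(x) dx = ∫_0^6 f v dx − 2·v(6) − 2·v(0) for all v ∈ V (Neumann data are natural BCs: they enter the RHS as boundary terms).
Substituting f(x) = x^2 - 3*x - 7/3, the right-hand side is ∫_0^6 (x^2 - 3*x - 7/3) v dx − 2·v(6) − 2·v(0).
Compatibility check (pure Neumann): taking v ≡ 1 ∈ V gives 0 = ∫_0^6 f dx + (-2) − (2), i.e. ∫_0^6 f dx must equal u'(0) − u'(6) = 4. Indeed ∫_0^6 (x^2 - 3*x - 7/3) dx = 4, so the data are compatible. The solution is then unique only up to an additive constant (fix it e.g. by requiring ∫_0^6 u dx = 0).


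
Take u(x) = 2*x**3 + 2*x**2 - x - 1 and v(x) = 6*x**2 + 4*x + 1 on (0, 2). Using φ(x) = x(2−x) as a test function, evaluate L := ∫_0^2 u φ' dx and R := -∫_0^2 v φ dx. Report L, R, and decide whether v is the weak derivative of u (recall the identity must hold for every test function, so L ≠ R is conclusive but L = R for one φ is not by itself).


LHS = -68/5, RHS = -244/15. No, v is not the weak derivative of u.

u(x) = 2*x**3 + 2*x**2 - x - 1, classical derivative u'(x) = 6*x**2 + 4*x - 1.
φ(x) = x(2−x), so φ'(x) = 2 - 2*x.
Note φ(0) = φ(2) = 0, so the boundary term u·φ vanishes.
LHS = ∫_0^2 u(x) φ'(x) dx = ∫_0^2 (-4*x^4 + 6*x^2 - 2) dx. Term by term:
  ∫_0^2 -4*x^4 dx = -128/5;  ∫_0^2 6*x^2 dx = 16;  ∫_0^2 -2 dx = -4.
Sum: -128/5 + 16 − 4 = -68/5.
So LHS = -68/5.
∫_0^2 v(x) φ(x) dx = ∫_0^2 (-6*x^4 + 8*x^3 + 7*x^2 + 2*x) dx. Term by term:
  ∫_0^2 -6*x^4 dx = -192/5;  ∫_0^2 8*x^3 dx = 32;  ∫_0^2 7*x^2 dx = 56/3;
  ∫_0^2 2*x dx = 4.
Sum: -192/5 + 32 + 56/3 + 4 = 244/15.
So RHS = -∫_0^2 v(x) φ(x) dx = -244/15.
LHS − RHS = 8/3 ≠ 0, so the identity fails.
(For a valid weak derivative the identity must hold for EVERY test function, in particular this one. The failure shows v is NOT the weak derivative of u.)
Correct weak derivative would be u'(x) = 6*x**2 + 4*x - 1.


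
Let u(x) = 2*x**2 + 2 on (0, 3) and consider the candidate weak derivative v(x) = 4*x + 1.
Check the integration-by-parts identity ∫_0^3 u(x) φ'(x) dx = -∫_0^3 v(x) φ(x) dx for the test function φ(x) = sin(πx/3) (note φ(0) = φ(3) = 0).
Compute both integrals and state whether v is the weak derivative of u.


LHS = -36/π, RHS = -42/π. No, v is not the weak derivative of u.

u(x) = 2*x**2 + 2, classical derivative u'(x) = 4*x.
φ(x) = sin(πx/3), so φ'(x) = π*cos(π*x/3)/3.
Note φ(0) = φ(3) = 0, so the boundary term u·φ vanishes.
LHS = ∫_0^3 u(x) φ'(x) dx = ∫_0^3 (2*π*x^2*cos(π*x/3)/3 + 2*π*cos(π*x/3)/3) dx. Term by term:
  ∫_0^3 2*π*cos(π*x/3)/3 dx = 0;  ∫_0^3 2*π*x^2*cos(π*x/3)/3 dx = -36/π.
Sum: 0 − 36/π = -36/π.
So LHS = -36/π.
∫_0^3 v(x) φ(x) dx = ∫_0^3 (4*x*sin(π*x/3) + sin(π*x/3)) dx. Term by term:
  ∫_0^3 4*x*sin(π*x/3) dx = 36/π;  ∫_0^3 sin(π*x/3) dx = 6/π.
Sum: 36/π + 6/π = 42/π.
So RHS = -∫_0^3 v(x) φ(x) dx = -42/π.
LHS − RHS = 6/π ≠ 0, so the identity fails.
(For a valid weak derivative the identity must hold for EVERY test function, in particular this one. The failure shows v is NOT the weak derivative of u.)
Correct weak derivative would be u'(x) = 4*x.


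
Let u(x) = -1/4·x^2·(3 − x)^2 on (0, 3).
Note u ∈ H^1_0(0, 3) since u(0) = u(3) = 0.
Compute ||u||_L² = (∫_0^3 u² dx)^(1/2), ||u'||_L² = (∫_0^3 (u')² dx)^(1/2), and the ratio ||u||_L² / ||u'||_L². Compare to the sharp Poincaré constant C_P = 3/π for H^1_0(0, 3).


||u||_L² / ||u'||_L² = sqrt(3)/2 < C_P = 3/π.

u(x) = -1/4·x^2·(3 − x)^2, so u'(x) = x*(x*(3 - x) - (x - 3)^2)/2.
u(x) = -1/4·x^2·(3 − x)^2 vanishes at x = 0 and x = 3, so u ∈ H^1_0(0, 3). Differentiate via the product rule and integrate the resulting polynomials term by term.
  ∫_0^3 u² dx = ∫_0^3 (x^8/16 - 3*x^7/4 + 27*x^6/8 - 27*x^5/4 + 81*x^4/16) dx. Term by term:
    ∫_0^3 x^8/16 dx = 2187/16;  ∫_0^3 -3*x^7/4 dx = -19683/32;  ∫_0^3 27*x^6/8 dx = 59049/56;
    ∫_0^3 -27*x^5/4 dx = -6561/8;  ∫_0^3 81*x^4/16 dx = 19683/80.
  Sum: 2187/16 − 19683/32 + 59049/56 − 6561/8 + 19683/80 = 2187/1120.
  ∫_0^3 (u')² dx = ∫_0^3 (x^6 - 9*x^5 + 117*x^4/4 - 81*x^3/2 + 81*x^2/4) dx. Term by term:
    ∫_0^3 x^6 dx = 2187/7;  ∫_0^3 -9*x^5 dx = -2187/2;  ∫_0^3 117*x^4/4 dx = 28431/20;
    ∫_0^3 -81*x^3/2 dx = -6561/8;  ∫_0^3 81*x^2/4 dx = 729/4.
  Sum: 2187/7 − 2187/2 + 28431/20 − 6561/8 + 729/4 = 729/280.
∫_0^3 u² dx = 2187/1120, so ||u||_L² = 27*sqrt(210)/280.
∫_0^3 (u')² dx = 729/280, so ||u'||_L² = 27*sqrt(70)/140.
Ratio ||u||_L² / ||u'||_L² = sqrt(3)/2.
Sharp Poincaré constant on H^1_0(0, 3) is C_P = L/π = 3/π, achieved by sin(π/3·x).
A polynomial bump cannot attain the sharp Poincaré constant (only the first sine eigenfunction does), so the ratio is strictly less than C_P, consistent with ||u||_L² ≤ C_P ||u'||_L².


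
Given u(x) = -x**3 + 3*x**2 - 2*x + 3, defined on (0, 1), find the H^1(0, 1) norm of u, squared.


||u||_{H^1}^2 = 1759/210

The H^1 norm (squared) on an interval (0, L) is
  ||u||_{H^1}^2 = ∫_0^L u(x)^2 dx + ∫_0^L u'(x)^2 dx.
Compute u'(x) = -3*x**2 + 6*x - 2.
Then u(x)^2 = x**6 - 6*x**5 + 13*x**4 - 18*x**3 + 22*x**2 - 12*x + 9 and u'(x)^2 = 9*x**4 - 36*x**3 + 48*x**2 - 24*x + 4.
Integrate each monomial from 0 to 1 using ∫_0^1 c·x^n dx = c·1^(n+1)/(n+1):
  ∫_0^1 u(x)^2 dx = ∫_0^1 (x^6 - 6*x^5 + 13*x^4 - 18*x^3 + 22*x^2 - 12*x + 9) dx. Term by term:
    ∫_0^1 x^6 dx = 1/7;  ∫_0^1 -6*x^5 dx = -1;  ∫_0^1 13*x^4 dx = 13/5;
    ∫_0^1 -18*x^3 dx = -9/2;  ∫_0^1 22*x^2 dx = 22/3;  ∫_0^1 -12*x dx = -6;
    ∫_0^1 9 dx = 9.
  Sum: 1/7 − 1 + 13/5 − 9/2 + 22/3 − 6 + 9 = 1591/210.
  ∫_0^1 u'(x)^2 dx = ∫_0^1 (9*x^4 - 36*x^3 + 48*x^2 - 24*x + 4) dx. Term by term:
    ∫_0^1 9*x^4 dx = 9/5;  ∫_0^1 -36*x^3 dx = -9;  ∫_0^1 48*x^2 dx = 16;
    ∫_0^1 -24*x dx = -12;  ∫_0^1 4 dx = 4.
  Sum: 9/5 − 9 + 16 − 12 + 4 = 4/5.
Adding: ||u||_{H^1}^2 = 1591/210 + 4/5 = 1759/210.
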